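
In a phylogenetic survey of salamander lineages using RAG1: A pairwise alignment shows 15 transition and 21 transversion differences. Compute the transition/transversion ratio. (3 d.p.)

0.714

R = 15/21 = 0.714285… ≈ 0.714 (to 3 d.p.).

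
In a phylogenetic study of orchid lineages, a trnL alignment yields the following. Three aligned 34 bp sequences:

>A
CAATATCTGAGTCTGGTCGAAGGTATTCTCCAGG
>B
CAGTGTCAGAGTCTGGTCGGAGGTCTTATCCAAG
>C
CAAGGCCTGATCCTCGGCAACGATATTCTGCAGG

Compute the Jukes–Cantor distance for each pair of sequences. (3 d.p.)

d(A,B) = 0.241, d(A,C) = 0.423, d(B,C) = 0.741

A–B: 7/34 sites differ → p ≈ 0.205882, d = −0.75 ln(1 − 0.274509) = 0.240680 ≈ 0.241.
A–C: 11/34 sites differ → p ≈ 0.323529, d = −0.75 ln(1 − 0.431372) = 0.423397 ≈ 0.423.
B–C: 16/34 sites differ → p ≈ 0.470588, d = −0.75 ln(1 − 0.627451) = 0.740540 ≈ 0.741.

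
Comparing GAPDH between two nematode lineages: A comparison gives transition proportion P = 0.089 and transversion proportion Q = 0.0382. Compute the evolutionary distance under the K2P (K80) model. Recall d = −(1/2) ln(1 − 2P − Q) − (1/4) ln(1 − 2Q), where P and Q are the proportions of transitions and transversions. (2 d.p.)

0.14

Under the Kimura two-parameter model, d = −½ ln(1 − 2P − Q) − ¼ ln(1 − 2Q).
1 − 2P − Q = 0.7838, giving −½ ln(0.7838) = 0.121801.
1 − 2Q = 0.9236, giving −¼ ln(0.9236) = 0.019869.
d = 0.121801 + 0.019869 = 0.141670.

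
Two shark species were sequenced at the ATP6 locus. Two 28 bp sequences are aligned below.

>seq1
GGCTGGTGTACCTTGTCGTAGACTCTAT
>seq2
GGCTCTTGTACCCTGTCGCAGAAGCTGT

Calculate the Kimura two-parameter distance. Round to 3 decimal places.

0.305

Of 28 sites, 3 differences are transitions and 4 are transversions, so P = 3/28 ≈ 0.107143 and Q = 4/28 ≈ 0.142857.
Under the Kimura two-parameter model, d = −½ ln(1 − 2P − Q) − ¼ ln(1 − 2Q).
1 − 2P − Q = 0.642857, giving −½ ln(0.642857) = 0.220916.
1 − 2Q = 0.714286, giving −¼ ln(0.714286) = 0.084118.
d = 0.220916 + 0.084118 = 0.305034.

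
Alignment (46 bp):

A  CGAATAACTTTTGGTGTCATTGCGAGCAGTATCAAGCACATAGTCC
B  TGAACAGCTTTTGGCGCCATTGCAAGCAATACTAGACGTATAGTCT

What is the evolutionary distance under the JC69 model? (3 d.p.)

The sequences differ at 14 of 46 sites, so p = 14/46 ≈ 0.304348.
d = −(3/4) ln(1 − 4p/3) = −0.75 ln(1 − 0.405797) = −0.75 ln(0.594203)
  = −0.75 × (-0.520534) = 0.390401 substitutions/site.

0.390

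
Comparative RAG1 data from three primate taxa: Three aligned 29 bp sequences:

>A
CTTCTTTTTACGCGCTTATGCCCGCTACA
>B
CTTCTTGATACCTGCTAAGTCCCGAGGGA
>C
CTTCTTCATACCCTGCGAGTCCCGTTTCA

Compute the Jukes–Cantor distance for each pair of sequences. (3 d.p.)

A–B: 11/29 sites differ → p ≈ 0.37931, d = −0.75 ln(1 − 0.505747) = 0.528531 ≈ 0.529.
A–C: 11/29 sites differ → p ≈ 0.37931, d = −0.75 ln(1 − 0.505747) = 0.528531 ≈ 0.529.
B–C: 10/29 sites differ → p ≈ 0.344828, d = −0.75 ln(1 − 0.459771) = 0.461822 ≈ 0.462.

d(A,B) = 0.529, d(A,C) = 0.529, d(B,C) = 0.462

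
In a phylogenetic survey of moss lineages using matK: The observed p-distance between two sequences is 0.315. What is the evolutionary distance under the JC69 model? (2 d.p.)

0.41

d = −(3/4) ln(1 − 4p/3) = −0.75 ln(1 − 0.42) = −0.75 ln(0.58)
  = −0.75 × (-0.544727) = 0.408545 substitutions/site.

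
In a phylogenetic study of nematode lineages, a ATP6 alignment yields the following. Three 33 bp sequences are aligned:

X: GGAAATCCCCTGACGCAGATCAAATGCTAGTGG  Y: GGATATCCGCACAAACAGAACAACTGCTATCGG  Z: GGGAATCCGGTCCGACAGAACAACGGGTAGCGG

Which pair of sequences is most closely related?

X–Y: 10/33 differ, p = 0.303, d = 0.388.
X–Z: 12/33 differ, p = 0.364, d = 0.497.
Y–Z: 9/33 differ, p = 0.273, d = 0.339.
The smallest distance is between Y and Z.

Y and Z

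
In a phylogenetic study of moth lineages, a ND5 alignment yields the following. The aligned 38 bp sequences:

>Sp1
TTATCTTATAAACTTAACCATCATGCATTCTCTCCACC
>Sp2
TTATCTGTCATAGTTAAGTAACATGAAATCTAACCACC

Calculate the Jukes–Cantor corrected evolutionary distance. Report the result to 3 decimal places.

The sequences differ at 12 of 38 sites, so p = 12/38 ≈ 0.315789.
d = −(3/4) ln(1 − 4p/3) = −0.75 ln(1 − 0.421052) = −0.75 ln(0.578948)
  = −0.75 × (-0.546543) = 0.409907 substitutions/site.

0.410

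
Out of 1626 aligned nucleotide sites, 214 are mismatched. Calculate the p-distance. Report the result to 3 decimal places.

0.132

p = 214/1626 = 0.131611… ≈ 0.132 (to 3 d.p.).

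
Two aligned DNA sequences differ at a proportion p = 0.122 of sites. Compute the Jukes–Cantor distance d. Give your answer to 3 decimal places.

0.133

d = −(3/4) ln(1 − 4p/3) = −0.75 ln(1 − 0.162667) = −0.75 ln(0.837333)
  = −0.75 × (-0.177533) = 0.133150 substitutions/site.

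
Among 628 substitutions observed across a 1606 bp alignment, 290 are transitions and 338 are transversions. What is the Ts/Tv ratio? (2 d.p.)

0.86

R = 290/338 = 0.857988… ≈ 0.86 (to 2 d.p.).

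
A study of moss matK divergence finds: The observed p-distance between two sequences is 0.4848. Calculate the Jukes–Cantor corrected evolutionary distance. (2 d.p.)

d = −(3/4) ln(1 − 4p/3) = −0.75 ln(1 − 0.6464) = −0.75 ln(0.3536)
  = −0.75 × (-1.039589) = 0.779692 substitutions/site.

0.78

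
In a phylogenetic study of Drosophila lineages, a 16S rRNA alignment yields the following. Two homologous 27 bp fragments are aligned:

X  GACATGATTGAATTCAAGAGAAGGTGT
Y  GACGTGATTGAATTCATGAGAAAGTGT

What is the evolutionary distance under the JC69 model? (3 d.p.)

0.120

The sequences differ at 3 of 27 sites (4, 17, 23), so p = 3/27 ≈ 0.111111.
d = −(3/4) ln(1 − 4p/3) = −0.75 ln(1 − 0.148148) = −0.75 ln(0.851852)
  = −0.75 × (-0.160342) = 0.120257 substitutions/site.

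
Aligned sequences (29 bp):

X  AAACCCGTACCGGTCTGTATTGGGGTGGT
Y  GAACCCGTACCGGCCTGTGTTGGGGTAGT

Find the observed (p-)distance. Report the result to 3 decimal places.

0.138

The sequences differ at 4 of 29 positions (sites 1, 14, 19, 27).
p = 4/29 = 0.137931… ≈ 0.138 (to 3 d.p.).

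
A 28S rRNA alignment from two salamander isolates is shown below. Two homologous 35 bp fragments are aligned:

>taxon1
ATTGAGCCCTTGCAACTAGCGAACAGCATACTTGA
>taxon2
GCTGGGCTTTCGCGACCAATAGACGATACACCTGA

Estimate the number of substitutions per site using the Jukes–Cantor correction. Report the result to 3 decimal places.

0.782

The sequences differ at 17 of 35 sites, so p = 17/35 ≈ 0.485714.
d = −(3/4) ln(1 − 4p/3) = −0.75 ln(1 − 0.647619) = −0.75 ln(0.352381)
  = −0.75 × (-1.043042) = 0.782282 substitutions/site.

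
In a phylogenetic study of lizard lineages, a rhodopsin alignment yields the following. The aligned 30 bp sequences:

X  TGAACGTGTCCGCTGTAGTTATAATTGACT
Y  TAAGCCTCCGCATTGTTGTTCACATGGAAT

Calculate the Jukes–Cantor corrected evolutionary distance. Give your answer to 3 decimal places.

0.730

The sequences differ at 14 of 30 sites, so p = 14/30 ≈ 0.466667.
d = −(3/4) ln(1 − 4p/3) = −0.75 ln(1 − 0.622223) = −0.75 ln(0.377777)
  = −0.75 × (-0.973451) = 0.730088 substitutions/site.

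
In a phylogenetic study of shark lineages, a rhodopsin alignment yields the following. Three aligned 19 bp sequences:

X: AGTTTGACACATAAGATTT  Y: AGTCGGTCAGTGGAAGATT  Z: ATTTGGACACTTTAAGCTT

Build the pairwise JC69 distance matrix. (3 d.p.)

X–Y: 10/19 sites differ → p ≈ 0.526316, d = −0.75 ln(1 − 0.701755) = 0.907380 ≈ 0.907.
X–Z: 7/19 sites differ → p ≈ 0.368421, d = −0.75 ln(1 − 0.491228) = 0.506816 ≈ 0.507.
Y–Z: 7/19 sites differ → p ≈ 0.368421, d = −0.75 ln(1 − 0.491228) = 0.506816 ≈ 0.507.

d(X,Y) = 0.907, d(X,Z) = 0.507, d(Y,Z) = 0.507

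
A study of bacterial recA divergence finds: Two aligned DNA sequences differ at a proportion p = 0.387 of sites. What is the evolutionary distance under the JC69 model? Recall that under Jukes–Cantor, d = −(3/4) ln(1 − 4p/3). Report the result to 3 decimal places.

d = −(3/4) ln(1 − 4p/3) = −0.75 ln(1 − 0.516) = −0.75 ln(0.484)
  = −0.75 × (-0.725670) = 0.544253 substitutions/site.

0.544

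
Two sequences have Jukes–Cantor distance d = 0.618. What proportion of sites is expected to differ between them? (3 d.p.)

p = (3/4)(1 − e^(−4d/3)) = 0.75 × (1 − e^(-0.824)) = 0.75 × (1 − 0.438673) = 0.420995.

0.421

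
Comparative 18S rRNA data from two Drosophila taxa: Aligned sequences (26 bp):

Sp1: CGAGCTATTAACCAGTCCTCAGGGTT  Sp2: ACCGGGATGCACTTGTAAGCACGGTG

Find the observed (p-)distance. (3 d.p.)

0.538

The sequences differ at 14 of 26 positions.
p = 14/26 = 0.538461… ≈ 0.538 (to 3 d.p.).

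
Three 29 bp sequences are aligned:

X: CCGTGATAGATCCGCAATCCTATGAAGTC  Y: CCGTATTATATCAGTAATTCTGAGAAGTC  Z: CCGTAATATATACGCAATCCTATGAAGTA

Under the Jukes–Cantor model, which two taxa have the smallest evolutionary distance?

X and Z

X–Y: 8/29 differ, p = 0.276, d = 0.344.
X–Z: 4/29 differ, p = 0.138, d = 0.152.
Y–Z: 8/29 differ, p = 0.276, d = 0.344.
The smallest distance is between X and Z.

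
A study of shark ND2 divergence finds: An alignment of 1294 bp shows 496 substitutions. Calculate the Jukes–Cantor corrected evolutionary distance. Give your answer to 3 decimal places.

p = 496/1294 ≈ 0.383308.
d = −(3/4) ln(1 − 4p/3) = −0.75 ln(1 − 0.511077) = −0.75 ln(0.488923)
  = −0.75 × (-0.715550) = 0.536663 substitutions/site.

0.537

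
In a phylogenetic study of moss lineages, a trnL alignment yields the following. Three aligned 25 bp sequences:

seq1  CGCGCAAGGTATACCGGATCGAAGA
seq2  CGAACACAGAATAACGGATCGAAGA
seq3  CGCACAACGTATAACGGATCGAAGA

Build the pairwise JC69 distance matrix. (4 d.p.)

seq1–seq2: 6/25 sites differ → p = 0.24, d = −0.75 ln(1 − 0.32) = 0.289247 ≈ 0.2892.
seq1–seq3: 3/25 sites differ → p = 0.12, d = −0.75 ln(1 − 0.16) = 0.130765 ≈ 0.1308.
seq2–seq3: 4/25 sites differ → p = 0.16, d = −0.75 ln(1 − 0.213333) = 0.179963 ≈ 0.1800.

d(seq1,seq2) = 0.2892, d(seq1,seq3) = 0.1308, d(seq2,seq3) = 0.1800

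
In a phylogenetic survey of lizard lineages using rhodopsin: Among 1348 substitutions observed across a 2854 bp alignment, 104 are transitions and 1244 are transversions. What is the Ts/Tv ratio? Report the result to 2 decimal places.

0.08

R = 104/1244 = 0.083601… ≈ 0.08 (to 2 d.p.).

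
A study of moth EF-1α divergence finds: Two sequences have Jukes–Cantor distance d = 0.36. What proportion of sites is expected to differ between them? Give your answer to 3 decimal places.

0.286

p = (3/4)(1 − e^(−4d/3)) = 0.75 × (1 − e^(-0.48)) = 0.75 × (1 − 0.618783) = 0.285913.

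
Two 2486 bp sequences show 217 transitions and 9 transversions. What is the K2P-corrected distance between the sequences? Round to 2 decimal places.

P = 217/2486 ≈ 0.087289 and Q = 9/2486 ≈ 0.00362.
Under the Kimura two-parameter model, d = −½ ln(1 − 2P − Q) − ¼ ln(1 − 2Q).
1 − 2P − Q = 0.821802, giving −½ ln(0.821802) = 0.098128.
1 − 2Q = 0.99276, giving −¼ ln(0.99276) = 0.001817.
d = 0.098128 + 0.001817 = 0.099945.

0.10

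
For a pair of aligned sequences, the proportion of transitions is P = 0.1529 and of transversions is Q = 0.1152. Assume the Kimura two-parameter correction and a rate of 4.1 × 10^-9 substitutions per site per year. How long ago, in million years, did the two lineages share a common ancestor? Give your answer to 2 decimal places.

Under the Kimura two-parameter model, d = −½ ln(1 − 2P − Q) − ¼ ln(1 − 2Q).
1 − 2P − Q = 0.579, giving −½ ln(0.579) = 0.273226.
1 − 2Q = 0.7696, giving −¼ ln(0.7696) = 0.065471.
d = 0.273226 + 0.065471 = 0.338697.
Under a molecular clock d = 2μt, so t = d/(2μ) = 0.338697 / (2 × 4.1 × 10^-9) = 41.30 million years.

41.30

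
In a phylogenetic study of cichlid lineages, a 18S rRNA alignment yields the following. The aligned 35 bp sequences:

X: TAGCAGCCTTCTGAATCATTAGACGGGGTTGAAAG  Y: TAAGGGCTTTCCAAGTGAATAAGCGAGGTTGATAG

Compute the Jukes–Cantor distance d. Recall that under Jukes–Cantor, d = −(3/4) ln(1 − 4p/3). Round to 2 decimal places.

The sequences differ at 13 of 35 sites, so p = 13/35 ≈ 0.371429.
d = −(3/4) ln(1 − 4p/3) = −0.75 ln(1 − 0.495239) = −0.75 ln(0.504761)
  = −0.75 × (-0.683670) = 0.512753 substitutions/site.

0.51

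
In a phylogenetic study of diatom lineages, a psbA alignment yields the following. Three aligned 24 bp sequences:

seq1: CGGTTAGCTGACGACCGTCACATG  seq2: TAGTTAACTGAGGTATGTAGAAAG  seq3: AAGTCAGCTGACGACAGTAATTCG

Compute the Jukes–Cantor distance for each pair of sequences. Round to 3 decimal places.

d(seq1,seq2) = 0.708, d(seq1,seq3) = 0.441, d(seq2,seq3) = 0.708

seq1–seq2: 11/24 sites differ → p ≈ 0.458333, d = −0.75 ln(1 − 0.611111) = 0.708346 ≈ 0.708.
seq1–seq3: 8/24 sites differ → p ≈ 0.333333, d = −0.75 ln(1 − 0.444444) = 0.440839 ≈ 0.441.
seq2–seq3: 11/24 sites differ → p ≈ 0.458333, d = −0.75 ln(1 − 0.611111) = 0.708346 ≈ 0.708.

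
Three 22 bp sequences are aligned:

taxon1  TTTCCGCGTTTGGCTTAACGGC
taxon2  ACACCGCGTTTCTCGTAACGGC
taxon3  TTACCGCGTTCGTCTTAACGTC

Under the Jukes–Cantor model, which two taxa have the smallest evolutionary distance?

taxon1 and taxon3

taxon1–taxon2: 6/22 differ, p = 0.273, d = 0.339.
taxon1–taxon3: 4/22 differ, p = 0.182, d = 0.208.
taxon2–taxon3: 6/22 differ, p = 0.273, d = 0.339.
The smallest distance is between taxon1 and taxon3.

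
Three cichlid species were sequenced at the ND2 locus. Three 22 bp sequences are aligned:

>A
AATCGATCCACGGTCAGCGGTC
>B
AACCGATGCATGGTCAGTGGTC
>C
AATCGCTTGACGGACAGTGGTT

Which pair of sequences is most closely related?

A and B

A–B: 4/22 differ, p = 0.182, d = 0.208.
A–C: 6/22 differ, p = 0.273, d = 0.339.
B–C: 7/22 differ, p = 0.318, d = 0.414.
The smallest distance is between A and B.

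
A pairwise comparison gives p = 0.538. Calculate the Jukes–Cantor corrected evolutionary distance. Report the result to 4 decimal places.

d = −(3/4) ln(1 − 4p/3) = −0.75 ln(1 − 0.717333) = −0.75 ln(0.282667)
  = −0.75 × (-1.263486) = 0.947615 substitutions/site.

0.9476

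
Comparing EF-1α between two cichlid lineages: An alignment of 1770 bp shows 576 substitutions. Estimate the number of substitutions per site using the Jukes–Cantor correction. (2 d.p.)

0.43

p = 576/1770 ≈ 0.325424.
d = −(3/4) ln(1 − 4p/3) = −0.75 ln(1 − 0.433899) = −0.75 ln(0.566101)
  = −0.75 × (-0.568983) = 0.426737 substitutions/site.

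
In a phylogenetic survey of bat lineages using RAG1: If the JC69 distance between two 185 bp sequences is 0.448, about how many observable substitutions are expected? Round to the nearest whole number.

62

Invert JC69: p = (3/4)(1 − e^(−4d/3)) = 0.75 × (1 − e^(-0.597333)) = 0.75 × (1 − 0.550277) = 0.337292.
Expected differing sites = pL ≈ 0.337292 × 185 = 62.39902 ≈ 62.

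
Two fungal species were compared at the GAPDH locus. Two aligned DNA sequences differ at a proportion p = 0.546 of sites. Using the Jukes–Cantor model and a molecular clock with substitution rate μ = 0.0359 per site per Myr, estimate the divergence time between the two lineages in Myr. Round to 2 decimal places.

d = −(3/4) ln(1 − 4p/3) = −0.75 ln(1 − 0.728) = −0.75 ln(0.272)
  = −0.75 × (-1.301953) = 0.976465 substitutions/site.
Under a molecular clock d = 2μt, so t = d/(2μ) = 0.976465 / (2 × 0.0359) = 13.60 Myr.

13.60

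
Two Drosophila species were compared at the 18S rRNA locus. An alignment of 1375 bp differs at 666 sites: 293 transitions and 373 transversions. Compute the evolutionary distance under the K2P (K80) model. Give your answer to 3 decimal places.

P = 293/1375 ≈ 0.213091 and Q = 373/1375 ≈ 0.271273.
Under the Kimura two-parameter model, d = −½ ln(1 − 2P − Q) − ¼ ln(1 − 2Q).
1 − 2P − Q = 0.302545, giving −½ ln(0.302545) = 0.597763.
1 − 2Q = 0.457454, giving −¼ ln(0.457454) = 0.195520.
d = 0.597763 + 0.195520 = 0.793283.

0.793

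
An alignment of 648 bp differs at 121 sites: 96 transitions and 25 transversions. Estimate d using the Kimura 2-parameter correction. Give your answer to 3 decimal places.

P = 96/648 ≈ 0.148148 and Q = 25/648 ≈ 0.03858.
Under the Kimura two-parameter model, d = −½ ln(1 − 2P − Q) − ¼ ln(1 − 2Q).
1 − 2P − Q = 0.665124, giving −½ ln(0.665124) = 0.203891.
1 − 2Q = 0.92284, giving −¼ ln(0.92284) = 0.020075.
d = 0.203891 + 0.020075 = 0.223966.

0.224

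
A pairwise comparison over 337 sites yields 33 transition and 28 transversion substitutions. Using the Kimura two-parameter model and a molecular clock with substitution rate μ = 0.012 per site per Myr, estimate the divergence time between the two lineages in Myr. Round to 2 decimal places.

8.71

P = 33/337 ≈ 0.097923 and Q = 28/337 ≈ 0.083086.
Under the Kimura two-parameter model, d = −½ ln(1 − 2P − Q) − ¼ ln(1 − 2Q).
1 − 2P − Q = 0.721068, giving −½ ln(0.721068) = 0.163511.
1 − 2Q = 0.833828, giving −¼ ln(0.833828) = 0.045432.
d = 0.163511 + 0.045432 = 0.208943.
Under a molecular clock d = 2μt, so t = d/(2μ) = 0.208943 / (2 × 0.012) = 8.71 Myr.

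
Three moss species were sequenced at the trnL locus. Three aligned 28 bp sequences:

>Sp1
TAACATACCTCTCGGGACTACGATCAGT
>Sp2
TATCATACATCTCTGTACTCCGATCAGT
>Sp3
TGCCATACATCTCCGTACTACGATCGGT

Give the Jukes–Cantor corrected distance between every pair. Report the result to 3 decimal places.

Sp1–Sp2: 5/28 sites differ → p ≈ 0.178571, d = −0.75 ln(1 − 0.238095) = 0.203950 ≈ 0.204.
Sp1–Sp3: 6/28 sites differ → p ≈ 0.214286, d = −0.75 ln(1 − 0.285715) = 0.252355 ≈ 0.252.
Sp2–Sp3: 5/28 sites differ → p ≈ 0.178571, d = −0.75 ln(1 − 0.238095) = 0.203950 ≈ 0.204.

d(Sp1,Sp2) = 0.204, d(Sp1,Sp3) = 0.252, d(Sp2,Sp3) = 0.204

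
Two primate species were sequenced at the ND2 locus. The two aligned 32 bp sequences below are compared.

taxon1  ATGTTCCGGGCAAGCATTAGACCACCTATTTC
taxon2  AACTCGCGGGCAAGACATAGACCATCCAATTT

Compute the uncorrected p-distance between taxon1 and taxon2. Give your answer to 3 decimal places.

The sequences differ at 11 of 32 positions.
p = 11/32 = 0.34375 ≈ 0.344 (to 3 d.p.).

0.344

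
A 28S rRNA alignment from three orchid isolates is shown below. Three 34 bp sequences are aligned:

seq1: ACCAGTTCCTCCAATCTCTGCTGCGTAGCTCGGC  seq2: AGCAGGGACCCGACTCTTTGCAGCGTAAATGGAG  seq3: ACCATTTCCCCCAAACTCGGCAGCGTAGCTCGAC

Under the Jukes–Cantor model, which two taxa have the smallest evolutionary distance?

seq1–seq2: 14/34 differ, p = 0.412, d = 0.597.
seq1–seq3: 6/34 differ, p = 0.176, d = 0.201.
seq2–seq3: 14/34 differ, p = 0.412, d = 0.597.
The smallest distance is between seq1 and seq3.

seq1 and seq3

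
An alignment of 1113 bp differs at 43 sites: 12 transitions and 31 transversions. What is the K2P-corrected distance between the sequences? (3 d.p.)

0.040

P = 12/1113 ≈ 0.010782 and Q = 31/1113 ≈ 0.027853.
Under the Kimura two-parameter model, d = −½ ln(1 − 2P − Q) − ¼ ln(1 − 2Q).
1 − 2P − Q = 0.950583, giving −½ ln(0.950583) = 0.025340.
1 − 2Q = 0.944294, giving −¼ ln(0.944294) = 0.014329.
d = 0.025340 + 0.014329 = 0.039669.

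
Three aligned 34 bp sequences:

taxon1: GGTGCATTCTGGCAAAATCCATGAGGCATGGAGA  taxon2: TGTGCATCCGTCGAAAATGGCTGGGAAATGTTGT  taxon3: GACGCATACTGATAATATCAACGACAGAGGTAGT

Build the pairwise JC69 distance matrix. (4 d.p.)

d(taxon1,taxon2) = 0.6655, d(taxon1,taxon3) = 0.5972, d(taxon2,taxon3) = 0.9178

taxon1–taxon2: 15/34 sites differ → p ≈ 0.441176, d = −0.75 ln(1 − 0.588235) = 0.665477 ≈ 0.6655.
taxon1–taxon3: 14/34 sites differ → p ≈ 0.411765, d = −0.75 ln(1 − 0.54902) = 0.597249 ≈ 0.5972.
taxon2–taxon3: 18/34 sites differ → p ≈ 0.529412, d = −0.75 ln(1 − 0.705883) = 0.917833 ≈ 0.9178.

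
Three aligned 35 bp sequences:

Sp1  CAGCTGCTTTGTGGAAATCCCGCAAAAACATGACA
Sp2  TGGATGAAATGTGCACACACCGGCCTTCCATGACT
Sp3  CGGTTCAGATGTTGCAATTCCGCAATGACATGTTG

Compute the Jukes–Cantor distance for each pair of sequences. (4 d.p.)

Sp1–Sp2: 17/35 sites differ → p ≈ 0.485714, d = −0.75 ln(1 − 0.647619) = 0.782282 ≈ 0.7823.
Sp1–Sp3: 14/35 sites differ → p = 0.4, d = −0.75 ln(1 − 0.533333) = 0.571605 ≈ 0.5716.
Sp2–Sp3: 18/35 sites differ → p ≈ 0.514286, d = −0.75 ln(1 − 0.685715) = 0.868091 ≈ 0.8681.

d(Sp1,Sp2) = 0.7823, d(Sp1,Sp3) = 0.5716, d(Sp2,Sp3) = 0.8681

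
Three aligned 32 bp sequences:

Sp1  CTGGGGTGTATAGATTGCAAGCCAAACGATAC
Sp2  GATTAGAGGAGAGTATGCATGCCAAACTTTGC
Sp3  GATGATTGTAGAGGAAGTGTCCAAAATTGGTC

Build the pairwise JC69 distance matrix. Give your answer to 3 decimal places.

d(Sp1,Sp2) = 0.657, d(Sp1,Sp3) = 1.176, d(Sp2,Sp3) = 0.657

Sp1–Sp2: 14/32 sites differ → p = 0.4375, d = −0.75 ln(1 − 0.583333) = 0.656601 ≈ 0.657.
Sp1–Sp3: 19/32 sites differ → p = 0.59375, d = −0.75 ln(1 − 0.791667) = 1.176463 ≈ 1.176.
Sp2–Sp3: 14/32 sites differ → p = 0.4375, d = −0.75 ln(1 − 0.583333) = 0.656601 ≈ 0.657.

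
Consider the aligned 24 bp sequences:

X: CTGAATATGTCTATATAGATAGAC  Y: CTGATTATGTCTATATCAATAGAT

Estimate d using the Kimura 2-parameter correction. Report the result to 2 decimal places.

Of 24 sites, 2 differences are transitions and 2 are transversions, so P = 2/24 ≈ 0.083333 and Q = 2/24 ≈ 0.083333.
Under the Kimura two-parameter model, d = −½ ln(1 − 2P − Q) − ¼ ln(1 − 2Q).
1 − 2P − Q = 0.750001, giving −½ ln(0.750001) = 0.143840.
1 − 2Q = 0.833334, giving −¼ ln(0.833334) = 0.045580.
d = 0.143840 + 0.045580 = 0.189420.

0.19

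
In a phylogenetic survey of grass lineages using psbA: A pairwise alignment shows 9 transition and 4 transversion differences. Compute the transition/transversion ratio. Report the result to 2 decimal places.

R = 9/4 = 2.25.

2.25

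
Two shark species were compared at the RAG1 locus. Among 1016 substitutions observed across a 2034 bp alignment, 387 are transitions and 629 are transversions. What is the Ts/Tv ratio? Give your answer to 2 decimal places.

R = 387/629 = 0.615262… ≈ 0.62 (to 2 d.p.).

0.62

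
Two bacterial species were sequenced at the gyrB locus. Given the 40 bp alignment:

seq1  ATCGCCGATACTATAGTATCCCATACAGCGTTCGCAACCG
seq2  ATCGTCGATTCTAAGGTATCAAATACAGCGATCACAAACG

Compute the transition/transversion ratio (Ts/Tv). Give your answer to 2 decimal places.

Transitions are A↔G and C↔T; transversions are all other mismatches.
Transitions: 3. Transversions: 6.
R = 3/6 = 0.50.

0.50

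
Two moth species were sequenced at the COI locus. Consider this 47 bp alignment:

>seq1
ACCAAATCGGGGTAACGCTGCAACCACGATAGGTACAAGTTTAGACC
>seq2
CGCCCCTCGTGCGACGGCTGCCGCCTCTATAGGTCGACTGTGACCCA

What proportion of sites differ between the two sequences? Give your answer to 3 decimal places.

0.489

The sequences differ at 23 of 47 positions.
p = 23/47 = 0.489361… ≈ 0.489 (to 3 d.p.).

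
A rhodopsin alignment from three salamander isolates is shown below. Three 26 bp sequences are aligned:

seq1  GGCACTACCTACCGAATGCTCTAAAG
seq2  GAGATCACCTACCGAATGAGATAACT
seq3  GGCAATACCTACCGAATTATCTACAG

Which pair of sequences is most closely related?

seq1 and seq3

seq1–seq2: 9/26 differ, p = 0.346, d = 0.464.
seq1–seq3: 4/26 differ, p = 0.154, d = 0.172.
seq2–seq3: 10/26 differ, p = 0.385, d = 0.539.
The smallest distance is between seq1 and seq3.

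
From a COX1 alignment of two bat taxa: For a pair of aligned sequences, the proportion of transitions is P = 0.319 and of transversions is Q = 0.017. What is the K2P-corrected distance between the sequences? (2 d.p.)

Under the Kimura two-parameter model, d = −½ ln(1 − 2P − Q) − ¼ ln(1 − 2Q).
1 − 2P − Q = 0.345, giving −½ ln(0.345) = 0.532105.
1 − 2Q = 0.966, giving −¼ ln(0.966) = 0.008648.
d = 0.532105 + 0.008648 = 0.540753.

0.54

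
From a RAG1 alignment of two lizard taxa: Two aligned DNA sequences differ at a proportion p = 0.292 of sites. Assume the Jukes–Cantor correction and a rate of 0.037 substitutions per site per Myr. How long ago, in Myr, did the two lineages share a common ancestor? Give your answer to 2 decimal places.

d = −(3/4) ln(1 − 4p/3) = −0.75 ln(1 − 0.389333) = −0.75 ln(0.610667)
  = −0.75 × (-0.493203) = 0.369902 substitutions/site.
Under a molecular clock d = 2μt, so t = d/(2μ) = 0.369902 / (2 × 0.037) = 5.00 Myr.

5.00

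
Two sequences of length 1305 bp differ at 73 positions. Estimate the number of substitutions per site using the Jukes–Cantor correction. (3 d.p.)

p = 73/1305 ≈ 0.055939.
d = −(3/4) ln(1 − 4p/3) = −0.75 ln(1 − 0.074585) = −0.75 ln(0.925415)
  = −0.75 × (-0.077513) = 0.058135 substitutions/site.

0.058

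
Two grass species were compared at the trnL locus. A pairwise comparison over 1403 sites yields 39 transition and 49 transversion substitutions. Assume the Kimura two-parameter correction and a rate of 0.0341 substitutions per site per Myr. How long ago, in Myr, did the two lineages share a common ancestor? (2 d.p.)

P = 39/1403 ≈ 0.027798 and Q = 49/1403 ≈ 0.034925.
Under the Kimura two-parameter model, d = −½ ln(1 − 2P − Q) − ¼ ln(1 − 2Q).
1 − 2P − Q = 0.909479, giving −½ ln(0.909479) = 0.047442.
1 − 2Q = 0.93015, giving −¼ ln(0.93015) = 0.018102.
d = 0.047442 + 0.018102 = 0.065544.
Under a molecular clock d = 2μt, so t = d/(2μ) = 0.065544 / (2 × 0.0341) = 0.96 Myr.

0.96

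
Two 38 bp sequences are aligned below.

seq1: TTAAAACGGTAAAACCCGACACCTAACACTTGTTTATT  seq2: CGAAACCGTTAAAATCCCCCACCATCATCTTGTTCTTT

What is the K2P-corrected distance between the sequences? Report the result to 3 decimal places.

0.513

Of 38 sites, 3 differences are transitions and 11 are transversions, so P = 3/38 ≈ 0.078947 and Q = 11/38 ≈ 0.289474.
Under the Kimura two-parameter model, d = −½ ln(1 − 2P − Q) − ¼ ln(1 − 2Q).
1 − 2P − Q = 0.552632, giving −½ ln(0.552632) = 0.296531.
1 − 2Q = 0.421052, giving −¼ ln(0.421052) = 0.216250.
d = 0.296531 + 0.216250 = 0.512781.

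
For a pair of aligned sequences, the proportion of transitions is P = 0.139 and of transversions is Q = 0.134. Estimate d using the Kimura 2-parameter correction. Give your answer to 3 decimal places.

0.344

Under the Kimura two-parameter model, d = −½ ln(1 − 2P − Q) − ¼ ln(1 − 2Q).
1 − 2P − Q = 0.588, giving −½ ln(0.588) = 0.265514.
1 − 2Q = 0.732, giving −¼ ln(0.732) = 0.077994.
d = 0.265514 + 0.077994 = 0.343508.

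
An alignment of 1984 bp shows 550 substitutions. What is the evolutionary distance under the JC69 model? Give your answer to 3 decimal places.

p = 550/1984 ≈ 0.277218.
d = −(3/4) ln(1 − 4p/3) = −0.75 ln(1 − 0.369624) = −0.75 ln(0.630376)
  = −0.75 × (-0.461439) = 0.346079 substitutions/site.

0.346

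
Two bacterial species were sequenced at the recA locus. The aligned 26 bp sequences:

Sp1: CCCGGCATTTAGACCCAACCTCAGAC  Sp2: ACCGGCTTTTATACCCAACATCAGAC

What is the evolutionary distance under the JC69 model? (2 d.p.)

The sequences differ at 4 of 26 sites (1, 7, 12, 20), so p = 4/26 ≈ 0.153846.
d = −(3/4) ln(1 − 4p/3) = −0.75 ln(1 − 0.205128) = −0.75 ln(0.794872)
  = −0.75 × (-0.229574) = 0.172181 substitutions/site.

0.17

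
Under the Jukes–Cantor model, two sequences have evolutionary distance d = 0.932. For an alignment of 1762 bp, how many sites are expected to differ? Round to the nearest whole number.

Invert JC69: p = (3/4)(1 − e^(−4d/3)) = 0.75 × (1 − e^(-1.242667)) = 0.75 × (1 − 0.288613) = 0.533540.
Expected differing sites = pL ≈ 0.533540 × 1762 = 940.09748 ≈ 940.

940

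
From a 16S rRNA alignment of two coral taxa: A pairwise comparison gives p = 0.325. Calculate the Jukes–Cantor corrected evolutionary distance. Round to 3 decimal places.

0.426

d = −(3/4) ln(1 − 4p/3) = −0.75 ln(1 − 0.433333) = −0.75 ln(0.566667)
  = −0.75 × (-0.567983) = 0.425987 substitutions/site.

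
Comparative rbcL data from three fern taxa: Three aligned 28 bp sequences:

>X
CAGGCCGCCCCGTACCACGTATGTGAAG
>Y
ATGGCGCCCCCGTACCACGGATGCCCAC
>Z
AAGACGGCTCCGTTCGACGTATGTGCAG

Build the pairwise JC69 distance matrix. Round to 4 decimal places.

d(X,Y) = 0.4197, d(X,Z) = 0.3041, d(Y,Z) = 0.4850

X–Y: 9/28 sites differ → p ≈ 0.321429, d = −0.75 ln(1 − 0.428572) = 0.419713 ≈ 0.4197.
X–Z: 7/28 sites differ → p = 0.25, d = −0.75 ln(1 − 0.333333) = 0.304098 ≈ 0.3041.
Y–Z: 10/28 sites differ → p ≈ 0.357143, d = −0.75 ln(1 − 0.476191) = 0.484971 ≈ 0.4850.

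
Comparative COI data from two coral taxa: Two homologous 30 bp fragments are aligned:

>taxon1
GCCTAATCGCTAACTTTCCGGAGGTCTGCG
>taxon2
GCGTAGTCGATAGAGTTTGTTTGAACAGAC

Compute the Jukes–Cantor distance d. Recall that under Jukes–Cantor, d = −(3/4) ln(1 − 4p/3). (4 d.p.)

The sequences differ at 16 of 30 sites, so p = 16/30 ≈ 0.533333.
d = −(3/4) ln(1 − 4p/3) = −0.75 ln(1 − 0.711111) = −0.75 ln(0.288889)
  = −0.75 × (-1.241713) = 0.931285 substitutions/site.

0.9313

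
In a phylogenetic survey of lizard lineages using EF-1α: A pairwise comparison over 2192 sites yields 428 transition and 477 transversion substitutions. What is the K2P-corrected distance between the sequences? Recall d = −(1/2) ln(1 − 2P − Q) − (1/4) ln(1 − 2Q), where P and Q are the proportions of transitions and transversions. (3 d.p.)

0.611

P = 428/2192 ≈ 0.195255 and Q = 477/2192 ≈ 0.217609.
Under the Kimura two-parameter model, d = −½ ln(1 − 2P − Q) − ¼ ln(1 − 2Q).
1 − 2P − Q = 0.391881, giving −½ ln(0.391881) = 0.468399.
1 − 2Q = 0.564782, giving −¼ ln(0.564782) = 0.142829.
d = 0.468399 + 0.142829 = 0.611228.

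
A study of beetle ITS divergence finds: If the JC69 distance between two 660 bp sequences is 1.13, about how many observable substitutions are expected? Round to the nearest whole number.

385

Invert JC69: p = (3/4)(1 − e^(−4d/3)) = 0.75 × (1 − e^(-1.506667)) = 0.75 × (1 − 0.221647) = 0.583765.
Expected differing sites = pL ≈ 0.583765 × 660 = 385.2849 ≈ 385.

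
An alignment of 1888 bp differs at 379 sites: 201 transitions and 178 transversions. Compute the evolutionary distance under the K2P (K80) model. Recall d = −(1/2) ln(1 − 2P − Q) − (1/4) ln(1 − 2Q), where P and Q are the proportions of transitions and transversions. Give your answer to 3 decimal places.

0.236

P = 201/1888 ≈ 0.106462 and Q = 178/1888 ≈ 0.09428.
Under the Kimura two-parameter model, d = −½ ln(1 − 2P − Q) − ¼ ln(1 − 2Q).
1 − 2P − Q = 0.692796, giving −½ ln(0.692796) = 0.183510.
1 − 2Q = 0.81144, giving −¼ ln(0.81144) = 0.052236.
d = 0.183510 + 0.052236 = 0.235746.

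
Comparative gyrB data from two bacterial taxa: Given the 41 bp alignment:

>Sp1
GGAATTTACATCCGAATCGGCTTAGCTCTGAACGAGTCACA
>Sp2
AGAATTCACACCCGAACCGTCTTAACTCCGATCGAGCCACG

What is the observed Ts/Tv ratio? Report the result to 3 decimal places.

4.000

Transitions are A↔G and C↔T; transversions are all other mismatches.
Transitions: 8. Transversions: 2.
R = 8/2 = 4.000.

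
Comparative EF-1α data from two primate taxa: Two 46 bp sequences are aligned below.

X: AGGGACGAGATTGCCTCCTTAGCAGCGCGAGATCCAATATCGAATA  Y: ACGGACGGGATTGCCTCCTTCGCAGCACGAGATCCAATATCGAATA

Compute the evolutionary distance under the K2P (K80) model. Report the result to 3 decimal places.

Of 46 sites, 2 differences are transitions and 2 are transversions, so P = 2/46 ≈ 0.043478 and Q = 2/46 ≈ 0.043478.
Under the Kimura two-parameter model, d = −½ ln(1 − 2P − Q) − ¼ ln(1 − 2Q).
1 − 2P − Q = 0.869566, giving −½ ln(0.869566) = 0.069881.
1 − 2Q = 0.913044, giving −¼ ln(0.913044) = 0.022743.
d = 0.069881 + 0.022743 = 0.092624.

0.093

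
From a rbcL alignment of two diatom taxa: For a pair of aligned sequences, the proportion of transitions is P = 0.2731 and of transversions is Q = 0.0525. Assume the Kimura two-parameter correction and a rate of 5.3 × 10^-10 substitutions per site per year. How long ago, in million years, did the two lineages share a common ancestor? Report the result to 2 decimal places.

456.85

Under the Kimura two-parameter model, d = −½ ln(1 − 2P − Q) − ¼ ln(1 − 2Q).
1 − 2P − Q = 0.4013, giving −½ ln(0.4013) = 0.456523.
1 − 2Q = 0.895, giving −¼ ln(0.895) = 0.027733.
d = 0.456523 + 0.027733 = 0.484256.
Under a molecular clock d = 2μt, so t = d/(2μ) = 0.484256 / (2 × 5.3 × 10^-10) = 456.85 million years.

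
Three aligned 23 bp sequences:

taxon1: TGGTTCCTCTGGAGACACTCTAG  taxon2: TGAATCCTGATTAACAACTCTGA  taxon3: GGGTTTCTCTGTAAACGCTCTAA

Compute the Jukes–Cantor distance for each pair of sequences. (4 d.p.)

d(taxon1,taxon2) = 0.7614, d(taxon1,taxon3) = 0.3206, d(taxon2,taxon3) = 0.7614

taxon1–taxon2: 11/23 sites differ → p ≈ 0.478261, d = −0.75 ln(1 − 0.637681) = 0.761423 ≈ 0.7614.
taxon1–taxon3: 6/23 sites differ → p ≈ 0.26087, d = −0.75 ln(1 − 0.347827) = 0.320584 ≈ 0.3206.
taxon2–taxon3: 11/23 sites differ → p ≈ 0.478261, d = −0.75 ln(1 − 0.637681) = 0.761423 ≈ 0.7614.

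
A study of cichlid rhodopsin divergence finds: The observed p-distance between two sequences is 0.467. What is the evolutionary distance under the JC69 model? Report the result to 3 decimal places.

d = −(3/4) ln(1 − 4p/3) = −0.75 ln(1 − 0.622667) = −0.75 ln(0.377333)
  = −0.75 × (-0.974627) = 0.730970 substitutions/site.

0.731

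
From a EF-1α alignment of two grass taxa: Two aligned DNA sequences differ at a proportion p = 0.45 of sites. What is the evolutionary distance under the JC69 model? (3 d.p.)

d = −(3/4) ln(1 − 4p/3) = −0.75 ln(1 − 0.6) = −0.75 ln(0.4)
  = −0.75 × (-0.916291) = 0.687218 substitutions/site.

0.687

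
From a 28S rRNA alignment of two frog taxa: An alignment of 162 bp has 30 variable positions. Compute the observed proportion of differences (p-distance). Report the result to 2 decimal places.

p = 30/162 = 0.185185… ≈ 0.19 (to 2 d.p.).

0.19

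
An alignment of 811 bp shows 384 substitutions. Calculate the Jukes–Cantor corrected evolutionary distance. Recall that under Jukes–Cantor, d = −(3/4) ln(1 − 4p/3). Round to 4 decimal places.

p = 384/811 ≈ 0.47349.
d = −(3/4) ln(1 − 4p/3) = −0.75 ln(1 − 0.63132) = −0.75 ln(0.36868)
  = −0.75 × (-0.997826) = 0.748370 substitutions/site.

0.7484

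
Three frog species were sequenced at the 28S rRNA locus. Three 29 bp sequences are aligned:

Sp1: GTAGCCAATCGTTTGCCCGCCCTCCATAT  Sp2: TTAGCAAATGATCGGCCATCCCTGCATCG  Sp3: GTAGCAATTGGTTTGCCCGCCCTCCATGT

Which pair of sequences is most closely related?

Sp1–Sp2: 11/29 differ, p = 0.379, d = 0.529.
Sp1–Sp3: 4/29 differ, p = 0.138, d = 0.152.
Sp2–Sp3: 10/29 differ, p = 0.345, d = 0.462.
The smallest distance is between Sp1 and Sp3.

Sp1 and Sp3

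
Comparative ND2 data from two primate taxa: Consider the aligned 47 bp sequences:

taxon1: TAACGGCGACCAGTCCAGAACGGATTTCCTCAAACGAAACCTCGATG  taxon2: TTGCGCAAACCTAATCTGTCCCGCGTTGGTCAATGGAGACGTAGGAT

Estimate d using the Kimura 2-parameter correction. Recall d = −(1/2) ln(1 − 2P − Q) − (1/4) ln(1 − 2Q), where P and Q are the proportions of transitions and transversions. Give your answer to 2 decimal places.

0.95

Of 47 sites, 6 differences are transitions and 19 are transversions, so P = 6/47 ≈ 0.12766 and Q = 19/47 ≈ 0.404255.
Under the Kimura two-parameter model, d = −½ ln(1 − 2P − Q) − ¼ ln(1 − 2Q).
1 − 2P − Q = 0.340425, giving −½ ln(0.340425) = 0.538780.
1 − 2Q = 0.19149, giving −¼ ln(0.19149) = 0.413230.
d = 0.538780 + 0.413230 = 0.952010.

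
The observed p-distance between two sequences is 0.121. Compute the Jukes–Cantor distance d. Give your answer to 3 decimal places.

0.132

d = −(3/4) ln(1 − 4p/3) = −0.75 ln(1 − 0.161333) = −0.75 ln(0.838667)
  = −0.75 × (-0.175942) = 0.131957 substitutions/site.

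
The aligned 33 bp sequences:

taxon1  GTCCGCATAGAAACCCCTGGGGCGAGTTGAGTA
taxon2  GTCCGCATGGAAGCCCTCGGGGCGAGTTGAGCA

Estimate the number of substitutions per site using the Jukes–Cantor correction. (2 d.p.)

The sequences differ at 5 of 33 sites (9, 13, 17, 18, 32), so p = 5/33 ≈ 0.151515.
d = −(3/4) ln(1 − 4p/3) = −0.75 ln(1 − 0.20202) = −0.75 ln(0.79798)
  = −0.75 × (-0.225672) = 0.169254 substitutions/site.

0.17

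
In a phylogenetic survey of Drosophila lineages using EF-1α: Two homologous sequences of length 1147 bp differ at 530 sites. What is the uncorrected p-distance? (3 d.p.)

0.462

p = 530/1147 = 0.462074… ≈ 0.462 (to 3 d.p.).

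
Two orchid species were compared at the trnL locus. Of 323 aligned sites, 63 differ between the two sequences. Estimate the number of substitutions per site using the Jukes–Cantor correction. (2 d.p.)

p = 63/323 ≈ 0.195046.
d = −(3/4) ln(1 − 4p/3) = −0.75 ln(1 − 0.260061) = −0.75 ln(0.739939)
  = −0.75 × (-0.301188) = 0.225891 substitutions/site.

0.23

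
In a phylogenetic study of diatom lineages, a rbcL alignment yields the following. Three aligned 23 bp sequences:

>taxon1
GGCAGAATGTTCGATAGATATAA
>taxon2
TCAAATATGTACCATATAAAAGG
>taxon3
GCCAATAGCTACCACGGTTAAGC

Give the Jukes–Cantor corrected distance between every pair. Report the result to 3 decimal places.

taxon1–taxon2: 12/23 sites differ → p ≈ 0.521739, d = −0.75 ln(1 − 0.695652) = 0.892188 ≈ 0.892.
taxon1–taxon3: 13/23 sites differ → p ≈ 0.565217, d = −0.75 ln(1 − 0.753623) = 1.050669 ≈ 1.051.
taxon2–taxon3: 10/23 sites differ → p ≈ 0.434783, d = −0.75 ln(1 − 0.579711) = 0.650110 ≈ 0.650.

d(taxon1,taxon2) = 0.892, d(taxon1,taxon3) = 1.051, d(taxon2,taxon3) = 0.650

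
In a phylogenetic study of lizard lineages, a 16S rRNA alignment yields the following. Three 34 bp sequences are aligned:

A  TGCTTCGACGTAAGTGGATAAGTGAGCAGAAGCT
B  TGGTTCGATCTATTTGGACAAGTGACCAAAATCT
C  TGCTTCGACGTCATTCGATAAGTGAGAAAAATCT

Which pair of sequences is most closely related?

A and C

A–B: 9/34 differ, p = 0.265, d = 0.326.
A–C: 6/34 differ, p = 0.176, d = 0.201.
B–C: 9/34 differ, p = 0.265, d = 0.326.
The smallest distance is between A and C.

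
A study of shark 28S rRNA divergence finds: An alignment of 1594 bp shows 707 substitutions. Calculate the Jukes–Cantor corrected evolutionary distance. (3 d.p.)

p = 707/1594 ≈ 0.443538.
d = −(3/4) ln(1 − 4p/3) = −0.75 ln(1 − 0.591384) = −0.75 ln(0.408616)
  = −0.75 × (-0.894979) = 0.671234 substitutions/site.

0.671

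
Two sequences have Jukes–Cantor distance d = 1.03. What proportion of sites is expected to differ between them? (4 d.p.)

0.5601

p = (3/4)(1 − e^(−4d/3)) = 0.75 × (1 − e^(-1.373333)) = 0.75 × (1 − 0.253261) = 0.560054.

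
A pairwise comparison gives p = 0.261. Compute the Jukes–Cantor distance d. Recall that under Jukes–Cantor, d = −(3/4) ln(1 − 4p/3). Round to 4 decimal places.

d = −(3/4) ln(1 − 4p/3) = −0.75 ln(1 − 0.348) = −0.75 ln(0.652)
  = −0.75 × (-0.427711) = 0.320783 substitutions/site.

0.3208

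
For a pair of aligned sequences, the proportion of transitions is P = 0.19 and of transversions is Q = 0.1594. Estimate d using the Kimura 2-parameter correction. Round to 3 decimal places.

0.484

Under the Kimura two-parameter model, d = −½ ln(1 − 2P − Q) − ¼ ln(1 − 2Q).
1 − 2P − Q = 0.4606, giving −½ ln(0.4606) = 0.387613.
1 − 2Q = 0.6812, giving −¼ ln(0.6812) = 0.095975.
d = 0.387613 + 0.095975 = 0.483588.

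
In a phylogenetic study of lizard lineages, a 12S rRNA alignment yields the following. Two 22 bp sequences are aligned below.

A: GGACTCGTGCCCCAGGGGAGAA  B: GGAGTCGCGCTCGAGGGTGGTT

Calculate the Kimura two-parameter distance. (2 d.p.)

Of 22 sites, 3 differences are transitions and 5 are transversions, so P = 3/22 ≈ 0.136364 and Q = 5/22 ≈ 0.227273.
Under the Kimura two-parameter model, d = −½ ln(1 − 2P − Q) − ¼ ln(1 − 2Q).
1 − 2P − Q = 0.499999, giving −½ ln(0.499999) = 0.346575.
1 − 2Q = 0.545454, giving −¼ ln(0.545454) = 0.151534.
d = 0.346575 + 0.151534 = 0.498109.

0.50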